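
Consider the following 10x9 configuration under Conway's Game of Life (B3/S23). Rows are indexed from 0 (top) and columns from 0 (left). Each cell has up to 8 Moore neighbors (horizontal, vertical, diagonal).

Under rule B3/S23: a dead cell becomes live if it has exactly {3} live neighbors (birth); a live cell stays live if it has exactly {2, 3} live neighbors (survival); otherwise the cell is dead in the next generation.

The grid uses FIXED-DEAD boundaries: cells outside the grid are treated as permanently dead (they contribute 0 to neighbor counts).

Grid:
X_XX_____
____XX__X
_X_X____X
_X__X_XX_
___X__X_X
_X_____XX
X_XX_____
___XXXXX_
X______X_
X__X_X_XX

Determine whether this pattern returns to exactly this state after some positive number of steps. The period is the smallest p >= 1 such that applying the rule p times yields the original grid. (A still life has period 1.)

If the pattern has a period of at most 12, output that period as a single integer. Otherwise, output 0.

Answer: 0

Derivation:
Simulating and comparing each generation to the original:
Gen 0 (original, given above): 34 live cells
Gen 1: 37 live cells, differs from original
Gen 2: 23 live cells, differs from original
Gen 3: 26 live cells, differs from original
Gen 4: 26 live cells, differs from original
Gen 5: 21 live cells, differs from original
Gen 6: 21 live cells, differs from original
Gen 7: 25 live cells, differs from original
Gen 8: 20 live cells, differs from original
Gen 9: 23 live cells, differs from original
Gen 10: 23 live cells, differs from original
Gen 11: 23 live cells, differs from original
Gen 12: 21 live cells, differs from original
No period found within 12 steps.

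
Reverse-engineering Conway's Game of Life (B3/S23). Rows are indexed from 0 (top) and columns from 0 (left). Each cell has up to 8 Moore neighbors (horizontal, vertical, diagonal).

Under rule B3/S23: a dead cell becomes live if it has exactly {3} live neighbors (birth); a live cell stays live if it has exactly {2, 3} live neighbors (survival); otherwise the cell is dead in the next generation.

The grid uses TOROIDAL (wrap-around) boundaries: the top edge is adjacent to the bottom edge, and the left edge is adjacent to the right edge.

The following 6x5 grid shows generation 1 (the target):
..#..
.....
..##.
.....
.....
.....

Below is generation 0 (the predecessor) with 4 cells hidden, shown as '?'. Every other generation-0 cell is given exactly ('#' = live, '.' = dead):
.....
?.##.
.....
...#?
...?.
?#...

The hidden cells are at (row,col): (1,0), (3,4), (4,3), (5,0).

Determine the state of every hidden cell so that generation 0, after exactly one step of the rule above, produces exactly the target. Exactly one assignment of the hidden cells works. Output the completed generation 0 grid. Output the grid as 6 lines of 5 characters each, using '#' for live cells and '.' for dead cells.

Answer: .....
..##.
.....
...#.
.....
.#...

Derivation:
Hidden generation-0 cells (in order): (1,0), (3,4), (4,3), (5,0).
A hidden cell only influences target cells in its own 3x3 neighborhood. Try each of the 2^4 = 16 assignments, step the completed generation 0 forward once under B3/S23, and compare with the target:
  (1,0)=. (3,4)=. (4,3)=. (5,0)=. -> step reproduces the target at every cell -> ACCEPT
  (1,0)=. (3,4)=. (4,3)=. (5,0)=# -> step gives (0,1)='#' but target has '.' -> reject
  (1,0)=. (3,4)=. (4,3)=# (5,0)=. -> step gives (4,2)='#' but target has '.' -> reject
  (1,0)=. (3,4)=. (4,3)=# (5,0)=# -> step gives (0,1)='#' but target has '.' -> reject
  (1,0)=. (3,4)=# (4,3)=. (5,0)=. -> step gives (2,3)='.' but target has '#' -> reject
  (1,0)=. (3,4)=# (4,3)=. (5,0)=# -> step gives (0,1)='#' but target has '.' -> reject
  (1,0)=. (3,4)=# (4,3)=# (5,0)=. -> step gives (2,3)='.' but target has '#' -> reject
  (1,0)=. (3,4)=# (4,3)=# (5,0)=# -> step gives (0,1)='#' but target has '.' -> reject
  (1,0)=# (3,4)=. (4,3)=. (5,0)=. -> step gives (0,1)='#' but target has '.' -> reject
  (1,0)=# (3,4)=. (4,3)=. (5,0)=# -> step gives (0,0)='#' but target has '.' -> reject
  (1,0)=# (3,4)=. (4,3)=# (5,0)=. -> step gives (0,1)='#' but target has '.' -> reject
  (1,0)=# (3,4)=. (4,3)=# (5,0)=# -> step gives (0,0)='#' but target has '.' -> reject
  (1,0)=# (3,4)=# (4,3)=. (5,0)=. -> step gives (0,1)='#' but target has '.' -> reject
  (1,0)=# (3,4)=# (4,3)=. (5,0)=# -> step gives (0,0)='#' but target has '.' -> reject
  (1,0)=# (3,4)=# (4,3)=# (5,0)=. -> step gives (0,1)='#' but target has '.' -> reject
  (1,0)=# (3,4)=# (4,3)=# (5,0)=# -> step gives (0,0)='#' but target has '.' -> reject
Unique solution: (1,0)=dead, (3,4)=dead, (4,3)=dead, (5,0)=dead.
Check: live-neighbor counts of every cell in the completed generation 0:
12321
01111
01332
00101
11211
10100
Applying B3/S23 to generation 0 with these counts gives:
..#..
.....
..##.
.....
.....
.....
which matches the target exactly.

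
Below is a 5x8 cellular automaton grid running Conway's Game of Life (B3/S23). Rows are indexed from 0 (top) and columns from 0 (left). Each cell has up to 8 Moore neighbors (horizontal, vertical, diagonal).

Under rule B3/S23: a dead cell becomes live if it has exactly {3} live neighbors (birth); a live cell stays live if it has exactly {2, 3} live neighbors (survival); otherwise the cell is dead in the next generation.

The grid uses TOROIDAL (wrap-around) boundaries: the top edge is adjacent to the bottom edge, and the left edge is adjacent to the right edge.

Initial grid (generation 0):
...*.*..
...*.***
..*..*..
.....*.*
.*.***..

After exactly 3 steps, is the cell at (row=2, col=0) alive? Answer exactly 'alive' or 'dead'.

Answer: dead

Derivation:
Simulating step by step:
Generation 0 (given above): 14 live cells
Generation 1: 12 live cells
...*....
..**.*..
.....*.*
..**.*..
..**.*..
Generation 2: 7 live cells
........
..**..*.
.....*..
..**.*..
........
Generation 3: 3 live cells
........
........
.....**.
....*...
........

Cell (2,0) at generation 3: 0 -> dead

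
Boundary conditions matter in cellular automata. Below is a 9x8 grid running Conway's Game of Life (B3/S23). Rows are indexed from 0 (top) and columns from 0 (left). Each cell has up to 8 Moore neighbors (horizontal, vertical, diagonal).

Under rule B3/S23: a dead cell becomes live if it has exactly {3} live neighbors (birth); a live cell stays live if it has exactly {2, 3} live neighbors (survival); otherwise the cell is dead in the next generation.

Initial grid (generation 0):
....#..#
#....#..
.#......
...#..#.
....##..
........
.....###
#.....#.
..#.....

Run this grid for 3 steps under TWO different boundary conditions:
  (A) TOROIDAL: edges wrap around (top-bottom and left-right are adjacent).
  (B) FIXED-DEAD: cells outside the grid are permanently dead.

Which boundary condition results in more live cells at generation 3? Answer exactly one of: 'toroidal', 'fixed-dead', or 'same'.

Answer: fixed-dead

Derivation:
Under TOROIDAL boundary, generation 3:
........
........
........
....#...
...#.#..
...##...
....##..
.....##.
........
Population = 9

Under FIXED-DEAD boundary, generation 3:
........
........
........
....#...
...#.#..
...##...
....###.
.....#.#
......#.
Population = 11

Comparison: toroidal=9, fixed-dead=11 -> fixed-dead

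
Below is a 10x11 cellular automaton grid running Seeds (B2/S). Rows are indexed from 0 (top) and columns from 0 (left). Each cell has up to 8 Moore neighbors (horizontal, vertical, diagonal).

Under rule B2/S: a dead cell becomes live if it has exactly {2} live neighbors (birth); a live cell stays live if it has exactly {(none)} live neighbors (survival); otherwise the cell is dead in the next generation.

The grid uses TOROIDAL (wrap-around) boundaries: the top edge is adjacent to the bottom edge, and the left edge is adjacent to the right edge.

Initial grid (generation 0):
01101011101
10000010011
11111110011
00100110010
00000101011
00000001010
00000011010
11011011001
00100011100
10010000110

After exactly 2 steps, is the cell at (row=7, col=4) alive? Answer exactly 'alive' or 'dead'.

Answer: alive

Derivation:
Simulating step by step:
Generation 0 (given above): 48 live cells
Generation 1: 7 live cells
00000000000
00000000000
00000000000
00000000000
00001000000
00000100000
01111000000
00000000000
00000000000
00001000000
Generation 2: 5 live cells
00000000000
00000000000
00000000000
00000000000
00000100000
01000000000
00000100000
01001000000
00000000000
00000000000

Cell (7,4) at generation 2: 1 -> alive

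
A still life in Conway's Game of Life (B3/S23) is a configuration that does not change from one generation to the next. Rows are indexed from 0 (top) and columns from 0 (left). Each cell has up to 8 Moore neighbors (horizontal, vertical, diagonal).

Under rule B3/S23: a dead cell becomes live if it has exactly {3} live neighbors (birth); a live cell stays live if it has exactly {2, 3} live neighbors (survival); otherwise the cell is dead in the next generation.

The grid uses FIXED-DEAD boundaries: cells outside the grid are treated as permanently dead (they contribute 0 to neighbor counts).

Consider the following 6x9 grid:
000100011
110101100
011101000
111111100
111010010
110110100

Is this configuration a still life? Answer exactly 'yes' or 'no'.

Answer: no

Derivation:
Compute generation 1 and compare to generation 0 (given above):
Generation 1:
001010110
110101110
000000000
000000100
000000010
100111000
Cell (0,2) differs: gen0=0 vs gen1=1 -> NOT a still life.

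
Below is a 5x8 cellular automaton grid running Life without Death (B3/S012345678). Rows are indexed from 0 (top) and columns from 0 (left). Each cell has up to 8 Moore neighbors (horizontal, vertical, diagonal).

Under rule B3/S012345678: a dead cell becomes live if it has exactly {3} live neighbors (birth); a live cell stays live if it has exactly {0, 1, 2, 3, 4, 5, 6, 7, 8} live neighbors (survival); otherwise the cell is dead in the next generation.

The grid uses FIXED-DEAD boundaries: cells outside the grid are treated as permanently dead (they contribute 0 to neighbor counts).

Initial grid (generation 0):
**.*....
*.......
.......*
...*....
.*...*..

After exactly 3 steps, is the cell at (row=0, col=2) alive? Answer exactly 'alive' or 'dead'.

Simulating step by step:
Generation 0 (given above): 8 live cells
Generation 1: 9 live cells
**.*....
**......
.......*
...*....
.*...*..
Generation 2: 11 live cells
****....
***.....
.......*
...*....
.*...*..
Generation 3: 14 live cells
****....
****....
.**....*
...*....
.*...*..

Cell (0,2) at generation 3: 1 -> alive

Answer: alive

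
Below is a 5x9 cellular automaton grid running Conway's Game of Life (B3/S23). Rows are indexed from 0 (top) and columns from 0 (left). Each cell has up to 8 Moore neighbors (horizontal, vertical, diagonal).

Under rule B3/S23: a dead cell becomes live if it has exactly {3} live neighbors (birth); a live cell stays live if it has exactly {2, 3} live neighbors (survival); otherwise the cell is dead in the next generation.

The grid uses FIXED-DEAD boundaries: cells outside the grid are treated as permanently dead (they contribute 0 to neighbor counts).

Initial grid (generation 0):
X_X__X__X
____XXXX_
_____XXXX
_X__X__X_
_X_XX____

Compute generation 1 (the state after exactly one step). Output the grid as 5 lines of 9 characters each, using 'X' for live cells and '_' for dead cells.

Answer: ____XX_X_
____X____
________X
__XXX__XX
__XXX____

Derivation:
Simulating step by step:
Generation 0 (given above): 18 live cells
Generation 1: 13 live cells
(generation 1 grid is the final answer)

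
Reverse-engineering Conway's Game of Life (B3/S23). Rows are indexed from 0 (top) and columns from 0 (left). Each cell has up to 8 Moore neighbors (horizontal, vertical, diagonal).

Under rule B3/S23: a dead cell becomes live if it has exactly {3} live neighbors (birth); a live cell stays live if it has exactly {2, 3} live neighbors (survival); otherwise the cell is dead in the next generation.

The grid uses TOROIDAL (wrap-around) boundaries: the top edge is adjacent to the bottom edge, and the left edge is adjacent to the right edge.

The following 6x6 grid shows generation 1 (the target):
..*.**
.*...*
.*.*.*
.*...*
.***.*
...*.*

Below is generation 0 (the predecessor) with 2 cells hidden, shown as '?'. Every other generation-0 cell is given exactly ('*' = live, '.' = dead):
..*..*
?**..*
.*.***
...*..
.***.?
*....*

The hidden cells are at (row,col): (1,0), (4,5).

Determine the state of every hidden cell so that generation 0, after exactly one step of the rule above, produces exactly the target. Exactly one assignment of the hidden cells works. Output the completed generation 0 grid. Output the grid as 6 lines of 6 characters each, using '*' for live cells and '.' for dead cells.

Hidden generation-0 cells (in order): (1,0), (4,5).
A hidden cell only influences target cells in its own 3x3 neighborhood. Try each of the 2^2 = 4 assignments, step the completed generation 0 forward once under B3/S23, and compare with the target:
  (1,0)=. (4,5)=. -> step gives (3,0)='*' but target has '.' -> reject
  (1,0)=. (4,5)=* -> step reproduces the target at every cell -> ACCEPT
  (1,0)=* (4,5)=. -> step gives (0,5)='.' but target has '*' -> reject
  (1,0)=* (4,5)=* -> step gives (0,5)='.' but target has '*' -> reject
Unique solution: (1,0)=dead, (4,5)=live.
Check: live-neighbor counts of every cell in the completed generation 0:
542233
534453
425342
436463
423242
444343
Applying B3/S23 to generation 0 with these counts gives:
..*.**
.*...*
.*.*.*
.*...*
.***.*
...*.*
which matches the target exactly.

Answer: ..*..*
.**..*
.*.***
...*..
.***.*
*....*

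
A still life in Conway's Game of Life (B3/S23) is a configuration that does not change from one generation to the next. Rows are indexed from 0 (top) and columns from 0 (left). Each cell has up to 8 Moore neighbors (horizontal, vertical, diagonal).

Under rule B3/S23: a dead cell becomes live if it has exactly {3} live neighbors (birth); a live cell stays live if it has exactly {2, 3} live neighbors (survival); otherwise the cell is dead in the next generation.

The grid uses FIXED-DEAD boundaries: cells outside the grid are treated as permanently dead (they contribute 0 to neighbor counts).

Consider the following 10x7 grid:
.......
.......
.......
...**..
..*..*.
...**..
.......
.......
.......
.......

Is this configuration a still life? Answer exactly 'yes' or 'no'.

Answer: yes

Derivation:
Compute generation 1 and compare to generation 0 (given above):
Generation 1:
.......
.......
.......
...**..
..*..*.
...**..
.......
.......
.......
.......
The grids are IDENTICAL -> still life.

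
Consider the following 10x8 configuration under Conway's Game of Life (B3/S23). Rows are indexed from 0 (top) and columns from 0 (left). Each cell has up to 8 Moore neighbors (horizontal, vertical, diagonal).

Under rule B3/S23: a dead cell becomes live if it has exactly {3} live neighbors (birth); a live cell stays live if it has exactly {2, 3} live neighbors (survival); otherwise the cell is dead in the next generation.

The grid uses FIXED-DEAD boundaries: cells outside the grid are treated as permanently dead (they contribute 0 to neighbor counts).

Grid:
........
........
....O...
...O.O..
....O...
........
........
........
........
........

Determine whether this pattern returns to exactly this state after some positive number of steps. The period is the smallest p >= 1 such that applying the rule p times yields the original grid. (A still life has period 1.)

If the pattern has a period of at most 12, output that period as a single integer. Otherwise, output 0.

Simulating and comparing each generation to the original:
Gen 0 (original, given above): 4 live cells
Gen 1: 4 live cells, MATCHES original -> period = 1

Answer: 1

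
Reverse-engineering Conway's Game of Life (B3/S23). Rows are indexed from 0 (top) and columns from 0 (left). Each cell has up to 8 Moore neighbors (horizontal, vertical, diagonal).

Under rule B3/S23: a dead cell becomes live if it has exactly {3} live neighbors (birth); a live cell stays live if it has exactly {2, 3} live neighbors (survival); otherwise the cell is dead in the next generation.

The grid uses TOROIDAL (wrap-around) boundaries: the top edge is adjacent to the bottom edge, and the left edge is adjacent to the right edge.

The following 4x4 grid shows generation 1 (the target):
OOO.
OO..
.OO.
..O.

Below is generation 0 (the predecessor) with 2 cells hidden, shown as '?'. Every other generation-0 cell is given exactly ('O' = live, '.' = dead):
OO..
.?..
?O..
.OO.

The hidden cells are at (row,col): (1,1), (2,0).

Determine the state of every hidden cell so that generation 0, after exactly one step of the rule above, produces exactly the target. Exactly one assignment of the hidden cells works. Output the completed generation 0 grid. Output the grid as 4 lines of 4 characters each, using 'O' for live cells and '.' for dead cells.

Hidden generation-0 cells (in order): (1,1), (2,0).
A hidden cell only influences target cells in its own 3x3 neighborhood. Try each of the 2^2 = 4 assignments, step the completed generation 0 forward once under B3/S23, and compare with the target:
  (1,1)=. (2,0)=. -> step reproduces the target at every cell -> ACCEPT
  (1,1)=. (2,0)=O -> step gives (1,0)='.' but target has 'O' -> reject
  (1,1)=O (2,0)=. -> step gives (0,1)='.' but target has 'O' -> reject
  (1,1)=O (2,0)=O -> step gives (0,1)='.' but target has 'O' -> reject
Unique solution: (1,1)=dead, (2,0)=dead.
Check: live-neighbor counts of every cell in the completed generation 0:
2332
3321
2231
4432
Applying B3/S23 to generation 0 with these counts gives:
OOO.
OO..
.OO.
..O.
which matches the target exactly.

Answer: OO..
....
.O..
.OO.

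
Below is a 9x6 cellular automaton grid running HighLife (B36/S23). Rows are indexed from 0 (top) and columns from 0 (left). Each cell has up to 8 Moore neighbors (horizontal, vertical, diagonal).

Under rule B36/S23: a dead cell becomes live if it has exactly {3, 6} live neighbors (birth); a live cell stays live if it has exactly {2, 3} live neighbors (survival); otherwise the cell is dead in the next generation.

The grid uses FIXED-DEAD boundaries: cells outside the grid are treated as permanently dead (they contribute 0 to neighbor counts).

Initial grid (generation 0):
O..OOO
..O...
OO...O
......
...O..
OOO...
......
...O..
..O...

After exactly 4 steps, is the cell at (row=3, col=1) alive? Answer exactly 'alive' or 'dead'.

Answer: alive

Derivation:
Simulating step by step:
Generation 0 (given above): 14 live cells
Generation 1: 13 live cells
...OO.
O.OO.O
.O....
......
.OO...
.OO...
.OO...
......
......
Generation 2: 16 live cells
..OOO.
.OOO..
.OO...
.OO...
.OO...
O..O..
.OO...
......
......
Generation 3: 12 live cells
.O..O.
....O.
O.....
O..O..
O..O..
O..O..
.OO...
......
......
Generation 4: 11 live cells
......
......
......
OO....
OOOOO.
O..O..
.OO...
......
......

Cell (3,1) at generation 4: 1 -> alive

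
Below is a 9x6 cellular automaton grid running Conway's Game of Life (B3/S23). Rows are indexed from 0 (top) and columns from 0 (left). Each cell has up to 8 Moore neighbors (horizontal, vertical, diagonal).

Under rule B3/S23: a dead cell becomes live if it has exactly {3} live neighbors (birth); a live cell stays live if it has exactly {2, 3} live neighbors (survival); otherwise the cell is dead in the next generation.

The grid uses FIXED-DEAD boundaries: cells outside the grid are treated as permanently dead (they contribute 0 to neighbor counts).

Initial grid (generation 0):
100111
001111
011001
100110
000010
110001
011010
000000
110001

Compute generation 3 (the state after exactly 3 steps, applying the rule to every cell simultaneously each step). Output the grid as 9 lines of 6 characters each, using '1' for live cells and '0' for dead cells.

Simulating step by step:
Generation 0 (given above): 24 live cells
Generation 1: 25 live cells
001001
000000
010001
011111
110111
111111
111000
101000
000000
Generation 2: 7 live cells
000000
000000
010101
000000
000000
000001
000010
101000
000000
Generation 3: 0 live cells
(generation 3 grid is the final answer)

Answer: 000000
000000
000000
000000
000000
000000
000000
000000
000000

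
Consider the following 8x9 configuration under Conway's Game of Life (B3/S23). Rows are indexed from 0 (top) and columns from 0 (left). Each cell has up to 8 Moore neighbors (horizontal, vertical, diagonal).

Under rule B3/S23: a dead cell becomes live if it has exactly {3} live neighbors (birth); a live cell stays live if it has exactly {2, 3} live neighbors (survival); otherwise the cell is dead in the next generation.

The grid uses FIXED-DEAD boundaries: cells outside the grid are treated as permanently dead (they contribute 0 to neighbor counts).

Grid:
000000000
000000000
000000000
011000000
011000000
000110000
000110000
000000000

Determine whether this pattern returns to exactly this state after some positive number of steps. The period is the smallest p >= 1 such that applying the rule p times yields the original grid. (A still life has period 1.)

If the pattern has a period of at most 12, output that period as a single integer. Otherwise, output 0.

Simulating and comparing each generation to the original:
Gen 0 (original, given above): 8 live cells
Gen 1: 6 live cells, differs from original
Gen 2: 8 live cells, MATCHES original -> period = 2

Answer: 2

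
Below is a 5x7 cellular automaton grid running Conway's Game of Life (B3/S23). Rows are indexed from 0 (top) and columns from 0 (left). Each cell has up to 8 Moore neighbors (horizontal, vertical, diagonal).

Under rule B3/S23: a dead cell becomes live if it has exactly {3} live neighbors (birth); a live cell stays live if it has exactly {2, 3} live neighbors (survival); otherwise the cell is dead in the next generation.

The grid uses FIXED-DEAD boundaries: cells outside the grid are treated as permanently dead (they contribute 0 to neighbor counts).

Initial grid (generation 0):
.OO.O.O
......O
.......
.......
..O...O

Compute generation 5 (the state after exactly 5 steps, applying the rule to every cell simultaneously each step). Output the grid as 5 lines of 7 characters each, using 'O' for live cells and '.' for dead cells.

Simulating step by step:
Generation 0 (given above): 7 live cells
Generation 1: 2 live cells
.....O.
.....O.
.......
.......
.......
Generation 2: 0 live cells
.......
.......
.......
.......
.......
Generation 3: 0 live cells
.......
.......
.......
.......
.......
Generation 4: 0 live cells
.......
.......
.......
.......
.......
Generation 5: 0 live cells
(generation 5 grid is the final answer)

Answer: .......
.......
.......
.......
.......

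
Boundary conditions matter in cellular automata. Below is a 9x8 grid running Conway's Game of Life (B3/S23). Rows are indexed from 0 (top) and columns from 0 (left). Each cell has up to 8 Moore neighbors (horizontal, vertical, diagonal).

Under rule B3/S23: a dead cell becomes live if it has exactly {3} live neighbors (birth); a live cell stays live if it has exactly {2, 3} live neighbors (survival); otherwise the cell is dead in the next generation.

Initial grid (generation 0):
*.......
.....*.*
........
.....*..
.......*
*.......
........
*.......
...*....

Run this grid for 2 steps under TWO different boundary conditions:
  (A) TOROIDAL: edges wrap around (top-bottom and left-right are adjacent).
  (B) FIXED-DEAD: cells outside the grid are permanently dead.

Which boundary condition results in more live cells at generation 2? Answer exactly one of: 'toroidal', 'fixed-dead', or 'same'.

Answer: same

Derivation:
Under TOROIDAL boundary, generation 2:
........
........
........
........
........
........
........
........
........
Population = 0

Under FIXED-DEAD boundary, generation 2:
........
........
........
........
........
........
........
........
........
Population = 0

Comparison: toroidal=0, fixed-dead=0 -> same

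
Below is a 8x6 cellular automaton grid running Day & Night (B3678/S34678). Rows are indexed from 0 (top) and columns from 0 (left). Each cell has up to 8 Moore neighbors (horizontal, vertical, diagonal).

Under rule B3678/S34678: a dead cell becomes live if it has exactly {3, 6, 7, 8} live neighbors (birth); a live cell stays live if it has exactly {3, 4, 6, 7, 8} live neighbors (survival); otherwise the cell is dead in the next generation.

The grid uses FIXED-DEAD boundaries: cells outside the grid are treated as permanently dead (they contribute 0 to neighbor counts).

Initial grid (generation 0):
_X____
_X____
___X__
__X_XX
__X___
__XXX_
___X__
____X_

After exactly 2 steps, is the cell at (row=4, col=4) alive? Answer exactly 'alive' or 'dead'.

Answer: alive

Derivation:
Simulating step by step:
Generation 0 (given above): 12 live cells
Generation 1: 11 live cells
______
__X___
__X_X_
______
_XXX_X
__XX__
__XX__
______
Generation 2: 10 live cells
______
___X__
___X__
_X__X_
__XXX_
__X___
__XX__
______

Cell (4,4) at generation 2: 1 -> alive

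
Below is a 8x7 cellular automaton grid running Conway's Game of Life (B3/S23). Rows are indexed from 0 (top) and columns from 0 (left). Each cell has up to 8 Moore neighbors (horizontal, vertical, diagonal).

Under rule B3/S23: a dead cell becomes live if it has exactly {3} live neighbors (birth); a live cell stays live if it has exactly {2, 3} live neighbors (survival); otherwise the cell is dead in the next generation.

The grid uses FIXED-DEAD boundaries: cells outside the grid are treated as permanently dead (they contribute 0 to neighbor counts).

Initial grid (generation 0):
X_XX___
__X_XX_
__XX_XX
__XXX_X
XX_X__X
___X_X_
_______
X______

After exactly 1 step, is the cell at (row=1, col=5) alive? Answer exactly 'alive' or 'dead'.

Answer: alive

Derivation:
Simulating step by step:
Generation 0 (given above): 21 live cells
Generation 1: 13 live cells
_XXXX__
_____XX
_X____X
______X
_X____X
__X_X__
_______
_______

Cell (1,5) at generation 1: 1 -> alive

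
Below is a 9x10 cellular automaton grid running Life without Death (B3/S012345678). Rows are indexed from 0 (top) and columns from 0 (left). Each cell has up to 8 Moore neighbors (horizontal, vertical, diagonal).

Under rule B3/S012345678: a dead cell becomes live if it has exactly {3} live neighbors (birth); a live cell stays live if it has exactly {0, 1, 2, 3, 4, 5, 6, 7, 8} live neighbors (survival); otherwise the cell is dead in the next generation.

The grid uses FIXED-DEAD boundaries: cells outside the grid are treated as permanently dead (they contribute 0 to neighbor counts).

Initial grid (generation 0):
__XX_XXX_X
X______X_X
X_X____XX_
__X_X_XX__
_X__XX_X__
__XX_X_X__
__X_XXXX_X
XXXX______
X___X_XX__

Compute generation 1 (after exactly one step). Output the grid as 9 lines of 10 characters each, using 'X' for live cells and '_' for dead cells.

Answer: __XX_XXX_X
X_XX___X_X
X_XX___XX_
__X_X_XX__
_X__XX_XX_
_XXX_X_X__
__X_XXXXXX
XXXX____X_
X_XXX_XX__

Derivation:
Simulating step by step:
Generation 0 (given above): 39 live cells
Generation 1: 48 live cells
(generation 1 grid is the final answer)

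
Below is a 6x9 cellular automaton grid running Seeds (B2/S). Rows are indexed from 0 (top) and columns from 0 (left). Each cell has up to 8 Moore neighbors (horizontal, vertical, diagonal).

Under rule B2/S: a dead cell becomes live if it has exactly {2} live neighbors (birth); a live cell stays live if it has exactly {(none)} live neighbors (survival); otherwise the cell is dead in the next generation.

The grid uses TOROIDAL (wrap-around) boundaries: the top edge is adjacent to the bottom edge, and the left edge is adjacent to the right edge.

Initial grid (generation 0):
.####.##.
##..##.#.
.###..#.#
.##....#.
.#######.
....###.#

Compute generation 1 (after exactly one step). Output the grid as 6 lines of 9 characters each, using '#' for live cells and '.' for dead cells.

Answer: .........
.........
.........
.........
.........
.........

Derivation:
Simulating step by step:
Generation 0 (given above): 30 live cells
Generation 1: 0 live cells
(generation 1 grid is the final answer)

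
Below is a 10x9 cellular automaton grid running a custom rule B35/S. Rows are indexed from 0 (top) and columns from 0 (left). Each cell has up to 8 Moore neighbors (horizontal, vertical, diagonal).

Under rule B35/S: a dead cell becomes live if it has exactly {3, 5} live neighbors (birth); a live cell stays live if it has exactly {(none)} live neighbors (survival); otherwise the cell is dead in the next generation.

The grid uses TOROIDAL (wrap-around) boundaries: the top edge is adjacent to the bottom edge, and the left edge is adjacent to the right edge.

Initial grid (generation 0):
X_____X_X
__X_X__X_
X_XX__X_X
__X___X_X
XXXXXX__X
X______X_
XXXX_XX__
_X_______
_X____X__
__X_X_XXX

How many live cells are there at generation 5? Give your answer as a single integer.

Answer: 4

Derivation:
Simulating step by step:
Generation 0 (given above): 37 live cells
Generation 1: 19 live cells
_X_______
_____XX_X
_____X_X_
_______X_
______X__
___XX___X
________X
__X__XX__
X_X__X___
_X_______
Generation 2: 14 live cells
X________
_______X_
______X_X
_________
_______X_
_______X_
___XXX_X_
_X_______
______X__
X_X______
Generation 3: 13 live cells
_X______X
________X
_______X_
_______X_
_________
____X___X
______X__
____XXX__
_X_______
_X_______
Generation 4: 8 live cells
_________
X______X_
________X
_________
_________
_________
____XX_X_
_________
_____X___
__X______
Generation 5: 4 live cells
_________
________X
_________
_________
_________
_________
_________
____XXX__
_________
_________
Population at generation 5: 4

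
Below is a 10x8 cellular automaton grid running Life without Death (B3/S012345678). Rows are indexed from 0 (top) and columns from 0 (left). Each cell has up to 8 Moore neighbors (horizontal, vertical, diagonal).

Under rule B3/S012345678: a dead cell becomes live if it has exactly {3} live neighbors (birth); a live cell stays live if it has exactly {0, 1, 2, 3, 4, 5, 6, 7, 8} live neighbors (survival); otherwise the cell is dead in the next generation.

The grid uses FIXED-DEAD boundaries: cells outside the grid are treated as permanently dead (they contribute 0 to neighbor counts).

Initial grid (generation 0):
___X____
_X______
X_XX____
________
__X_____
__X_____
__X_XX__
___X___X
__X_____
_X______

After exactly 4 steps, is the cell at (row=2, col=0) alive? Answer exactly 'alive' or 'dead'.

Answer: alive

Derivation:
Simulating step by step:
Generation 0 (given above): 14 live cells
Generation 1: 22 live cells
___X____
_X_X____
XXXX____
_XXX____
__X_____
_XX_____
__X_XX__
__XXX__X
__X_____
_X______
Generation 2: 30 live cells
__XX____
XX_XX___
XXXXX___
XXXX____
__X_____
_XX_____
__X_XX__
_XXXXX_X
_XX_____
_X______
Generation 3: 39 live cells
_XXXX___
XX_XX___
XXXXX___
XXXXX___
X_X_____
_XX_____
__X_XXX_
_XXXXXXX
XXX_X___
_XX_____
Generation 4: 48 live cells
XXXXX___
XX_XXX__
XXXXXX__
XXXXX___
X_X_____
_XX__X__
__X_XXXX
XXXXXXXX
XXX_X_X_
XXXX____

Cell (2,0) at generation 4: 1 -> alive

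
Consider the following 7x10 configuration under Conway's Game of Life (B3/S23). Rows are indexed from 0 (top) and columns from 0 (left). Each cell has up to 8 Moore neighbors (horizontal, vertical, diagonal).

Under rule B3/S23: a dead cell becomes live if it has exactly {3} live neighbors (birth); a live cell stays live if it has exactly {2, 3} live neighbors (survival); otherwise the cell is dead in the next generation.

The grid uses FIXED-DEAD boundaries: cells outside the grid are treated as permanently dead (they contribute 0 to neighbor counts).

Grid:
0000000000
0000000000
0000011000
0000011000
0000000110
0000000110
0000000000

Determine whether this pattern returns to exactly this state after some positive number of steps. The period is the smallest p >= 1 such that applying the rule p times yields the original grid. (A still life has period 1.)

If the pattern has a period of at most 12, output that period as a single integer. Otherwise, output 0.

Answer: 2

Derivation:
Simulating and comparing each generation to the original:
Gen 0 (original, given above): 8 live cells
Gen 1: 6 live cells, differs from original
Gen 2: 8 live cells, MATCHES original -> period = 2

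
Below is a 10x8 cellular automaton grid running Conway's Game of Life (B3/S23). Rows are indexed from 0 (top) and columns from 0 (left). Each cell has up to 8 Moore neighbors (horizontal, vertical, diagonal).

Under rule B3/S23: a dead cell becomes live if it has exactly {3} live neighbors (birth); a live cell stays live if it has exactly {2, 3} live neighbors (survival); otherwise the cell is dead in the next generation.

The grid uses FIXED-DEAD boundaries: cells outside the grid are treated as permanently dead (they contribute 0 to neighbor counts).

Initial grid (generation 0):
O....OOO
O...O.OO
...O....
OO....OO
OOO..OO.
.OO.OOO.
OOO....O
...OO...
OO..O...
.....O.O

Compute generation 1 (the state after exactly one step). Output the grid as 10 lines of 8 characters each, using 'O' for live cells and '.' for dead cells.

Simulating step by step:
Generation 0 (given above): 34 live cells
Generation 1: 22 live cells
(generation 1 grid is the final answer)

Answer: .....O.O
....O..O
OO...O..
O....OOO
...OO...
....O..O
O.....O.
...OO...
...OOO..
........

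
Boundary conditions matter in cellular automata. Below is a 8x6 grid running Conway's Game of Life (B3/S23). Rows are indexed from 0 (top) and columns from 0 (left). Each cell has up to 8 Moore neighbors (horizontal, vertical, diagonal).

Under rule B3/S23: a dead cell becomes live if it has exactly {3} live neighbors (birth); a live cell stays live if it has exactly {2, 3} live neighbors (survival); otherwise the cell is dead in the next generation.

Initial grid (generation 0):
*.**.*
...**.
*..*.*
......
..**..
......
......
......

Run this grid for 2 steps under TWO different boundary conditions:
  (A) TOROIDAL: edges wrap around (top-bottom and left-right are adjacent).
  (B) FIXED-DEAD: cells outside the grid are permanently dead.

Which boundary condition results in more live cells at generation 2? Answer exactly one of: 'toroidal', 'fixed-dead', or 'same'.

Under TOROIDAL boundary, generation 2:
..*...
*..*..
...*..
..***.
...*..
......
......
......
Population = 8

Under FIXED-DEAD boundary, generation 2:
..*...
...**.
...*..
..***.
...*..
......
......
......
Population = 8

Comparison: toroidal=8, fixed-dead=8 -> same

Answer: same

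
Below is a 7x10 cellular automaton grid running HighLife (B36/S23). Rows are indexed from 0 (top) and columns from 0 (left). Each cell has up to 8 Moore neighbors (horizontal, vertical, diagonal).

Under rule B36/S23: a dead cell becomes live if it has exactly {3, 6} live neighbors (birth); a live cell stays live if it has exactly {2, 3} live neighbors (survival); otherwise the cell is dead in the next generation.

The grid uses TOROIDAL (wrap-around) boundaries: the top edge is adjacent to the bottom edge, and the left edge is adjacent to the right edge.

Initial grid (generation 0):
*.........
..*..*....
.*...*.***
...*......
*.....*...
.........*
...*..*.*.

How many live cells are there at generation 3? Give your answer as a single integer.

Simulating step by step:
Generation 0 (given above): 15 live cells
Generation 1: 17 live cells
..........
**....*.**
..*.*.*.*.
*.....****
..........
.......*.*
.........*
Generation 2: 15 live cells
........*.
**...*..**
......*...
.....**.**
*.....*...
........*.
........*.
Generation 3: 19 live cells
*......**.
*......***
......*...
.....**..*
.....**.*.
.......*.*
.......***
Population at generation 3: 19

Answer: 19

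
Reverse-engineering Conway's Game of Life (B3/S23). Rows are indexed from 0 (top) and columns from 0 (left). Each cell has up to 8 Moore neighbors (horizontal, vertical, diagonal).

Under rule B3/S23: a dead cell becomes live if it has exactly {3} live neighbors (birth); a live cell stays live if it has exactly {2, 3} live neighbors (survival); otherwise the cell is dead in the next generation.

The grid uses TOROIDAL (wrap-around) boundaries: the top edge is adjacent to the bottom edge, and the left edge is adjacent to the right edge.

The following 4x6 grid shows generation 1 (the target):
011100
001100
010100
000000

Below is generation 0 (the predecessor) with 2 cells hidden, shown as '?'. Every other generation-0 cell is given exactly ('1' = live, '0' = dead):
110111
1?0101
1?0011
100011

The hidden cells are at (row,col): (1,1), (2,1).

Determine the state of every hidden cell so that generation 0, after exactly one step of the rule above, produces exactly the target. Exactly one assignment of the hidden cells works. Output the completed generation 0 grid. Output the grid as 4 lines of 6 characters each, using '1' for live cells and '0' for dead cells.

Answer: 110111
100101
100011
100011

Derivation:
Hidden generation-0 cells (in order): (1,1), (2,1).
A hidden cell only influences target cells in its own 3x3 neighborhood. Try each of the 2^2 = 4 assignments, step the completed generation 0 forward once under B3/S23, and compare with the target:
  (1,1)=0 (2,1)=0 -> step reproduces the target at every cell -> ACCEPT
  (1,1)=0 (2,1)=1 -> step gives (1,2)='0' but target has '1' -> reject
  (1,1)=1 (2,1)=0 -> step gives (0,1)='0' but target has '1' -> reject
  (1,1)=1 (2,1)=1 -> step gives (0,1)='0' but target has '1' -> reject
Unique solution: (1,1)=dead, (2,1)=dead.
Check: live-neighbor counts of every cell in the completed generation 0:
633367
643377
531357
642468
Applying B3/S23 to generation 0 with these counts gives:
011100
001100
010100
000000
which matches the target exactly.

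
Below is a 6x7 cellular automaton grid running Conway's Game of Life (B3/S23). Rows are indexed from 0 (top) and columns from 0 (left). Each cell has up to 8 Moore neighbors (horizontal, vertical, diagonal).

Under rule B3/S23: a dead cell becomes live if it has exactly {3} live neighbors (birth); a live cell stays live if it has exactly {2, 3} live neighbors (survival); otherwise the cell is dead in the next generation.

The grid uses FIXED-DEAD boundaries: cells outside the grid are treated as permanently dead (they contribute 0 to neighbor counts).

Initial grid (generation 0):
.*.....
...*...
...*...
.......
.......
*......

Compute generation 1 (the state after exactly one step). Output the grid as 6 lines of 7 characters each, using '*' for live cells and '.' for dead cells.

Simulating step by step:
Generation 0 (given above): 4 live cells
Generation 1: 1 live cells
(generation 1 grid is the final answer)

Answer: .......
..*....
.......
.......
.......
.......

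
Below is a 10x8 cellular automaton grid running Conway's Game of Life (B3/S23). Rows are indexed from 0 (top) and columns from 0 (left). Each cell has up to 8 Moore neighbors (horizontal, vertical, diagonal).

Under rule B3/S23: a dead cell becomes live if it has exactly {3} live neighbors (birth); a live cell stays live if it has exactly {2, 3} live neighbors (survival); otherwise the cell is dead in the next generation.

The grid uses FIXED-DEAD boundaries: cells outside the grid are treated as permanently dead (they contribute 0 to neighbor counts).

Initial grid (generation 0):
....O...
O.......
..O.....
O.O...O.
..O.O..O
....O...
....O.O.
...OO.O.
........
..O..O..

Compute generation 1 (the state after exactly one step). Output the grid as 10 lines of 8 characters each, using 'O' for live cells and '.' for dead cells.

Simulating step by step:
Generation 0 (given above): 17 live cells
Generation 1: 10 live cells
(generation 1 grid is the final answer)

Answer: ........
........
........
..O.....
.O...O..
....O...
....O...
...OO...
...OOO..
........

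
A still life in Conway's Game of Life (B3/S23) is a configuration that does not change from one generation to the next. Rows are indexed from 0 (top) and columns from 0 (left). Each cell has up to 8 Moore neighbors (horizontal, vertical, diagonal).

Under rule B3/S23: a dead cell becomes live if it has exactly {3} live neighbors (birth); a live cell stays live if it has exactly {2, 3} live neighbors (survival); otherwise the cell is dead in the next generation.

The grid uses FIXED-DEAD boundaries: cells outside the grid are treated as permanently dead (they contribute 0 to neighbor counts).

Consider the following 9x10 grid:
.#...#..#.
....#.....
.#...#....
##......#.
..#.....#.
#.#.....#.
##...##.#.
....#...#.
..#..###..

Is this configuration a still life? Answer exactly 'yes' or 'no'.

Compute generation 1 and compare to generation 0 (given above):
Generation 1:
..........
....##....
##........
###.......
#.#....###
#.#.....##
##...#..##
.#..#...#.
.....###..
Cell (0,1) differs: gen0=1 vs gen1=0 -> NOT a still life.

Answer: no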